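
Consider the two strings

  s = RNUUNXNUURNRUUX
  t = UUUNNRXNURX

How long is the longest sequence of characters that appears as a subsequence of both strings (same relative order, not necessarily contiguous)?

Taking U at s[3]=t[2] → U at s[4]=t[3] → N at s[5]=t[5] → X at s[6]=t[7] → N at s[7]=t[8] → U at s[9]=t[9] → R at s[12]=t[10] → X at s[15]=t[11] gives a common subsequence of length 8. dp[15][11] = 8 confirms this is the maximum.

8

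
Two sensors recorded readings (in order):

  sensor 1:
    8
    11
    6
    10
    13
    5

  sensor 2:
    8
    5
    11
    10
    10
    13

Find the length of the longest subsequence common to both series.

Let dp[i][j] be the LCS length of the first i values of sensor 1 and the first j values of sensor 2. dp[i][j] = dp[i-1][j-1]+1 when the i-th and j-th values match, else max(dp[i-1][j], dp[i][j-1]).
    ·  8  5 11 10 10 13
 ·  0  0  0  0  0  0  0
 8  0  1  1  1  1  1  1
11  0  1  1  2  2  2  2
 6  0  1  1  2  2  2  2
10  0  1  1  2  3  3  3
13  0  1  1  2  3  3  4
 5  0  1  2  2  3  3  4
dp[6][6] = 4. One LCS (by backtracking along matches): 8, 11, 10, 13.

4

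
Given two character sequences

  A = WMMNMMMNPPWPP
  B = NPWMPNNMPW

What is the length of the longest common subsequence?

6

Let dp[i][j] be the LCS length of the first i characters of A and the first j characters of B. dp[i][j] = dp[i-1][j-1]+1 when the i-th and j-th characters match, else max(dp[i-1][j], dp[i][j-1]).
    ·  N  P  W  M  P  N  N  M  P  W
 ·  0  0  0  0  0  0  0  0  0  0  0
 W  0  0  0  1  1  1  1  1  1  1  1
 M  0  0  0  1  2  2  2  2  2  2  2
 M  0  0  0  1  2  2  2  2  3  3  3
 N  0  1  1  1  2  2  3  3  3  3  3
 M  0  1  1  1  2  2  3  3  4  4  4
 M  0  1  1  1  2  2  3  3  4  4  4
 M  0  1  1  1  2  2  3  3  4  4  4
 N  0  1  1  1  2  2  3  4  4  4  4
 P  0  1  2  2  2  3  3  4  4  5  5
 P  0  1  2  2  2  3  3  4  4  5  5
 W  0  1  2  3  3  3  3  4  4  5  6
 P  0  1  2  3  3  4  4  4  4  5  6
 P  0  1  2  3  3  4  4  4  4  5  6
dp[13][10] = 6. One LCS (by backtracking along matches): WMNMPW.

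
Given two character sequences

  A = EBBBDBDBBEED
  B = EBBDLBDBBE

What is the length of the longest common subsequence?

Let dp[i][j] be the LCS length of the first i characters of A and the first j characters of B. dp[i][j] = dp[i-1][j-1]+1 when the i-th and j-th characters match, else max(dp[i-1][j], dp[i][j-1]).
    ·  E  B  B  D  L  B  D  B  B  E
 ·  0  0  0  0  0  0  0  0  0  0  0
 E  0  1  1  1  1  1  1  1  1  1  1
 B  0  1  2  2  2  2  2  2  2  2  2
 B  0  1  2  3  3  3  3  3  3  3  3
 B  0  1  2  3  3  3  4  4  4  4  4
 D  0  1  2  3  4  4  4  5  5  5  5
 B  0  1  2  3  4  4  5  5  6  6  6
 D  0  1  2  3  4  4  5  6  6  6  6
 B  0  1  2  3  4  4  5  6  7  7  7
 B  0  1  2  3  4  4  5  6  7  8  8
 E  0  1  2  3  4  4  5  6  7  8  9
 E  0  1  2  3  4  4  5  6  7  8  9
 D  0  1  2  3  4  4  5  6  7  8  9
dp[12][10] = 9. One LCS (by backtracking along matches): EBBDBDBBE.

9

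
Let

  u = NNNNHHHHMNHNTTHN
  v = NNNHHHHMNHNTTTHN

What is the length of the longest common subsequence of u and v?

15

Match N [2,1] → N [3,2] → N [4,3] → H [5,4] → H [6,5] → H [7,6] → H [8,7] → M [9,8] → N [10,9] → H [11,10] → N [12,11] → T [13,13] → T [14,14] → H [15,15] → N [16,16] — 15 characters in the same relative order in both. The LCS DP gives dp[16][16] = 15, so this is optimal.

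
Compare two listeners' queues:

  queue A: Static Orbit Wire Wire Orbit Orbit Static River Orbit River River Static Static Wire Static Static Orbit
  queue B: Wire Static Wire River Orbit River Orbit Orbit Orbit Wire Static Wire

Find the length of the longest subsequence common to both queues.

7

Pick Static at queue A[1]=queue B[2], Orbit at queue A[2]=queue B[5], Orbit at queue A[5]=queue B[7], Orbit at queue A[6]=queue B[8], Orbit at queue A[9]=queue B[9], Static at queue A[13]=queue B[11], Wire at queue A[14]=queue B[12]; all 7 songs appear in both, in order. The LCS DP gives dp[17][12] = 7, so this is optimal.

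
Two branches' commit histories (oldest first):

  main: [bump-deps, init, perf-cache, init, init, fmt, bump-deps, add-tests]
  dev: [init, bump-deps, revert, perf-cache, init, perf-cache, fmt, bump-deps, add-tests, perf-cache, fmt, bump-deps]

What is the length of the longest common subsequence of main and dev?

Match bump-deps [1,2]; then init [2,5]; then perf-cache [3,6]; then fmt [6,7]; then bump-deps [7,8]; then add-tests [8,9] — 6 commits in the same relative order in both. dp[8][12] = 6 confirms this is the maximum.

6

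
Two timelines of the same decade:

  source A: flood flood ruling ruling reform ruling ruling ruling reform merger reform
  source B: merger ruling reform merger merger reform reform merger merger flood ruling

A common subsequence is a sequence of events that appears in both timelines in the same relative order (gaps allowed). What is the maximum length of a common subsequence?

4

One common subsequence of length 4: ruling [3,2]; then reform [5,6]; then reform [9,7]; then merger [10,9]. dp[11][11] = 4 confirms this is the maximum.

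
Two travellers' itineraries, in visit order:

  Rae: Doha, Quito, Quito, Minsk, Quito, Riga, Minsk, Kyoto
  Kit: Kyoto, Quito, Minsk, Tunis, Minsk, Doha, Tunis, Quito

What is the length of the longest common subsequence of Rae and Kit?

Match Quito (Rae #2, Kit #2); then Minsk (Rae #4, Kit #5); then Quito (Rae #5, Kit #8) — 3 stops in the same relative order in both. Since dp[8][8] = 3, nothing longer is possible.

3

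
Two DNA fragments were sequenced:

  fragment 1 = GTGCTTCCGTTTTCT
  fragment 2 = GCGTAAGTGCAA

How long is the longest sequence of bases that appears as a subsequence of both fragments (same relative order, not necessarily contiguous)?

6

One common subsequence of length 6: G at fragment 1[1]=fragment 2[3], T at fragment 1[2]=fragment 2[4], G at fragment 1[3]=fragment 2[7], T at fragment 1[6]=fragment 2[8], G at fragment 1[9]=fragment 2[9], C at fragment 1[14]=fragment 2[10]. Since dp[15][12] = 6, nothing longer is possible.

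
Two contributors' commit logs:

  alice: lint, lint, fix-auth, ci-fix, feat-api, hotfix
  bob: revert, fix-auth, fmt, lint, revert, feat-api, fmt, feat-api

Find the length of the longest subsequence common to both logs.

2

Taking lint [1,4], then feat-api [5,8] gives a common subsequence of length 2, and the DP table's final entry dp[6][8] is also 2, so no common subsequence is longer.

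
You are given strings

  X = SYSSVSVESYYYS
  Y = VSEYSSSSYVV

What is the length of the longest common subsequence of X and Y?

7

Taking S (X #1, Y #2) → Y (X #2, Y #4) → S (X #3, Y #5) → S (X #4, Y #6) → S (X #6, Y #7) → S (X #9, Y #8) → Y (X #10, Y #9) gives a common subsequence of length 7. The LCS DP gives dp[13][11] = 7, so this is optimal.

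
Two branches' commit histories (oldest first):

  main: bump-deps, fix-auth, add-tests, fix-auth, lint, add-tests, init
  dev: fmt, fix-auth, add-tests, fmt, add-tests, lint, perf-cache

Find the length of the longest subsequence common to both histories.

3

Pick fix-auth (main #2, dev #2), add-tests (main #3, dev #5), lint (main #5, dev #6); all 3 commits appear in both, in order. Since dp[7][7] = 3, nothing longer is possible.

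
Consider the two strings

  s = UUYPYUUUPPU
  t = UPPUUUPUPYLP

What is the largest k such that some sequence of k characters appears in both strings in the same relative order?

7

One common subsequence of length 7: U at s[1]=t[1]; then U at s[2]=t[4]; then U at s[6]=t[5]; then U at s[7]=t[6]; then U at s[8]=t[8]; then P at s[9]=t[9]; then P at s[10]=t[12]. Since dp[11][12] = 7, nothing longer is possible.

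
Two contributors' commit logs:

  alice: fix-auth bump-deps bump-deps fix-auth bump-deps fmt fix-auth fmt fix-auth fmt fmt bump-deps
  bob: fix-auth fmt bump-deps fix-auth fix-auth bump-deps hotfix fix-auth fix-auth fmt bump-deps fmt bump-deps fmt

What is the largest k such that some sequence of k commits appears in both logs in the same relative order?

Taking fix-auth [1,1]; then bump-deps [2,3]; then fix-auth [4,5]; then bump-deps [5,6]; then fix-auth [7,8]; then fix-auth [9,9]; then fmt [10,10]; then fmt [11,12]; then bump-deps [12,13] gives a common subsequence of length 9. Since dp[12][14] = 9, nothing longer is possible.

9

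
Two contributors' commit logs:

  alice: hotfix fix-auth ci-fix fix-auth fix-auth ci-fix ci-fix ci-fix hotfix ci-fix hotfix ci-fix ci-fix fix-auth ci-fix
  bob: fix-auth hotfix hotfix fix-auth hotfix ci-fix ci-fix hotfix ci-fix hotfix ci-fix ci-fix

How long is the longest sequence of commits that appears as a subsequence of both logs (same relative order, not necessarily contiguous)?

9

Pick hotfix at alice[1]=bob[3] → fix-auth at alice[2]=bob[4] → ci-fix at alice[7]=bob[6] → ci-fix at alice[8]=bob[7] → hotfix at alice[9]=bob[8] → ci-fix at alice[10]=bob[9] → hotfix at alice[11]=bob[10] → ci-fix at alice[13]=bob[11] → ci-fix at alice[15]=bob[12]; all 9 commits appear in both, in order, and the DP table's final entry dp[15][12] is also 9, so no common subsequence is longer.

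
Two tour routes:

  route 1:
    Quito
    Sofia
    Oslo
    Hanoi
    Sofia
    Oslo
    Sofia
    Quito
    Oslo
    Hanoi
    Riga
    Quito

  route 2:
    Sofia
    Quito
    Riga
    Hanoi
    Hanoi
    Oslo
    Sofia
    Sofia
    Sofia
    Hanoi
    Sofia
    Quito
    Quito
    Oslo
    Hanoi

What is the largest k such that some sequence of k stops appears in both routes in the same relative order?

Match Quito [1,2]; then Sofia [2,9]; then Hanoi [4,10]; then Sofia [5,11]; then Quito [8,13]; then Oslo [9,14]; then Hanoi [10,15] — 7 stops in the same relative order in both. The LCS DP gives dp[12][15] = 7, so this is optimal.

7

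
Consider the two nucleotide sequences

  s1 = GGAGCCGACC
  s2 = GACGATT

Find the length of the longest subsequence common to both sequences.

5

One common subsequence of length 5: G [2,1], A [3,2], C [6,3], G [7,4], A [8,5]. The LCS DP gives dp[10][7] = 5, so this is optimal.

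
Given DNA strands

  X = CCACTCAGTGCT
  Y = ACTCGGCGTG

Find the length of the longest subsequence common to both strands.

Let dp[i][j] be the LCS length of the first i bases of X and the first j bases of Y. dp[i][j] = dp[i-1][j-1]+1 when the i-th and j-th bases match, else max(dp[i-1][j], dp[i][j-1]).
    ·  A  C  T  C  G  G  C  G  T  G
 ·  0  0  0  0  0  0  0  0  0  0  0
 C  0  0  1  1  1  1  1  1  1  1  1
 C  0  0  1  1  2  2  2  2  2  2  2
 A  0  1  1  1  2  2  2  2  2  2  2
 C  0  1  2  2  2  2  2  3  3  3  3
 T  0  1  2  3  3  3  3  3  3  4  4
 C  0  1  2  3  4  4  4  4  4  4  4
 A  0  1  2  3  4  4  4  4  4  4  4
 G  0  1  2  3  4  5  5  5  5  5  5
 T  0  1  2  3  4  5  5  5  5  6  6
 G  0  1  2  3  4  5  6  6  6  6  7
 C  0  1  2  3  4  5  6  7  7  7  7
 T  0  1  2  3  4  5  6  7  7  8  8
dp[12][10] = 8. One LCS (by backtracking along matches): ACTCGGCT.

8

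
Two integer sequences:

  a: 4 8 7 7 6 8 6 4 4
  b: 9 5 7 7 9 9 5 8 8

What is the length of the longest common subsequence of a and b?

3

One common subsequence of length 3: 7 [3,3], then 7 [4,4], then 8 [6,9]. Since dp[9][9] = 3, nothing longer is possible.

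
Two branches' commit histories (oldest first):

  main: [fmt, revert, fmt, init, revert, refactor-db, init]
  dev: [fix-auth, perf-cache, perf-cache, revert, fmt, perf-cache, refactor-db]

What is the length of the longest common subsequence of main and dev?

Taking revert at main[2]=dev[4], fmt at main[3]=dev[5], refactor-db at main[6]=dev[7] gives a common subsequence of length 3. Since dp[7][7] = 3, nothing longer is possible.

3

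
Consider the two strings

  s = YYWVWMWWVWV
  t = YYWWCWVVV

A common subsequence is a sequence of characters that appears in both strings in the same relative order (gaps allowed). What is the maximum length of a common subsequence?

Pick Y [1,1] → Y [2,2] → W [3,3] → W [5,4] → W [7,6] → V [9,8] → V [11,9]; all 7 characters appear in both, in order. The LCS DP gives dp[11][9] = 7, so this is optimal.

7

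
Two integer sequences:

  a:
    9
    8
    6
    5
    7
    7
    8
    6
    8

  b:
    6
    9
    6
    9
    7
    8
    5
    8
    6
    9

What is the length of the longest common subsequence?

Match 9 at a[1]=b[4], 8 at a[2]=b[6], 5 at a[4]=b[7], 8 at a[7]=b[8], 6 at a[8]=b[9] — 5 values in the same relative order in both, and the DP table's final entry dp[9][10] is also 5, so no common subsequence is longer.

5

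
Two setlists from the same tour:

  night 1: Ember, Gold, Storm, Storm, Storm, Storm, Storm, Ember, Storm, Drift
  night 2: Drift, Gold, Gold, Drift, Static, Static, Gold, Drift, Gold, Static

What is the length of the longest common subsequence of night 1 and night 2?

2

One common subsequence of length 2: Gold at night 1[2]=night 2[7] → Drift at night 1[10]=night 2[8], and the DP table's final entry dp[10][10] is also 2, so no common subsequence is longer.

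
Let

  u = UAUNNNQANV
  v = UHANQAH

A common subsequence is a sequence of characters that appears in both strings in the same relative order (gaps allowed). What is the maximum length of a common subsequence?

5

Let dp[i][j] be the LCS length of the first i characters of u and the first j characters of v. dp[i][j] = dp[i-1][j-1]+1 when the i-th and j-th characters match, else max(dp[i-1][j], dp[i][j-1]).
    ·  U  H  A  N  Q  A  H
 ·  0  0  0  0  0  0  0  0
 U  0  1  1  1  1  1  1  1
 A  0  1  1  2  2  2  2  2
 U  0  1  1  2  2  2  2  2
 N  0  1  1  2  3  3  3  3
 N  0  1  1  2  3  3  3  3
 N  0  1  1  2  3  3  3  3
 Q  0  1  1  2  3  4  4  4
 A  0  1  1  2  3  4  5  5
 N  0  1  1  2  3  4  5  5
 V  0  1  1  2  3  4  5  5
dp[10][7] = 5. One LCS (by backtracking along matches): UANQA.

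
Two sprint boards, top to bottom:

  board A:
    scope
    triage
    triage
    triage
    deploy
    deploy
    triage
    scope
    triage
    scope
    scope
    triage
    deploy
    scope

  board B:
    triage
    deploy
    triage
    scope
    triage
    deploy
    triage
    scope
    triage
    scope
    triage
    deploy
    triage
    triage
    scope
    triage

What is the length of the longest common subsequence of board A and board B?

11

One common subsequence of length 11: triage at board A[2]=board B[1], then triage at board A[3]=board B[3], then triage at board A[4]=board B[5], then deploy at board A[6]=board B[6], then triage at board A[7]=board B[7], then scope at board A[8]=board B[8], then triage at board A[9]=board B[9], then scope at board A[11]=board B[10], then triage at board A[12]=board B[11], then deploy at board A[13]=board B[12], then scope at board A[14]=board B[15]. dp[14][16] = 11 confirms this is the maximum.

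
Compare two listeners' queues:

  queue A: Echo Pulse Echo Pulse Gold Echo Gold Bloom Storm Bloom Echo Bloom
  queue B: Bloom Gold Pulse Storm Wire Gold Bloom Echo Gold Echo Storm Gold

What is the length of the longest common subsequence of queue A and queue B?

Match Pulse (queue A #2, queue B #3), Echo (queue A #3, queue B #8), Gold (queue A #5, queue B #9), Echo (queue A #6, queue B #10), Gold (queue A #7, queue B #12) — 5 songs in the same relative order in both. dp[12][12] = 5 confirms this is the maximum.

5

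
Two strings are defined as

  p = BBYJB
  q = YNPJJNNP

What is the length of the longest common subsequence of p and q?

2

Match Y [3,1] → J [4,5] — 2 characters in the same relative order in both. Since dp[5][8] = 2, nothing longer is possible.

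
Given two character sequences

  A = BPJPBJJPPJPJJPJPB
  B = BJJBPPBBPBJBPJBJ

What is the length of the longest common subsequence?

Pick B (A #1, B #1); then J (A #3, B #3); then B (A #5, B #4); then P (A #8, B #5); then P (A #9, B #6); then P (A #11, B #9); then J (A #12, B #11); then P (A #14, B #13); then J (A #15, B #14); then B (A #17, B #15); all 10 characters appear in both, in order, and the DP table's final entry dp[17][16] is also 10, so no common subsequence is longer.

10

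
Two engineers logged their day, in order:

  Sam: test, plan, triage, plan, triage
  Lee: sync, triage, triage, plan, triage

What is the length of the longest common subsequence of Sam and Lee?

Pick triage at Sam[3]=Lee[3], then plan at Sam[4]=Lee[4], then triage at Sam[5]=Lee[5]; all 3 tasks appear in both, in order. Since dp[5][5] = 3, nothing longer is possible.

3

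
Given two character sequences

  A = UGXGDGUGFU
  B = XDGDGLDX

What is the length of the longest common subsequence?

Let dp[i][j] be the LCS length of the first i characters of A and the first j characters of B. dp[i][j] = dp[i-1][j-1]+1 when the i-th and j-th characters match, else max(dp[i-1][j], dp[i][j-1]).
    ·  X  D  G  D  G  L  D  X
 ·  0  0  0  0  0  0  0  0  0
 U  0  0  0  0  0  0  0  0  0
 G  0  0  0  1  1  1  1  1  1
 X  0  1  1  1  1  1  1  1  2
 G  0  1  1  2  2  2  2  2  2
 D  0  1  2  2  3  3  3  3  3
 G  0  1  2  3  3  4  4  4  4
 U  0  1  2  3  3  4  4  4  4
 G  0  1  2  3  3  4  4  4  4
 F  0  1  2  3  3  4  4  4  4
 U  0  1  2  3  3  4  4  4  4
dp[10][8] = 4. One LCS (by backtracking along matches): XGDG.

4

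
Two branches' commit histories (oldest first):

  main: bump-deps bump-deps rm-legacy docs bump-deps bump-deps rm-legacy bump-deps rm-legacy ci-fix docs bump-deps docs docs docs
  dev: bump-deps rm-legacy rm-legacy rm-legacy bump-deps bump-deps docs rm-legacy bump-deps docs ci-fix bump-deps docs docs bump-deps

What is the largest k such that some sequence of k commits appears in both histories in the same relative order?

10

Pick bump-deps at main[1]=dev[1], then rm-legacy at main[3]=dev[4], then bump-deps at main[5]=dev[5], then bump-deps at main[6]=dev[6], then rm-legacy at main[7]=dev[8], then bump-deps at main[8]=dev[9], then ci-fix at main[10]=dev[11], then bump-deps at main[12]=dev[12], then docs at main[13]=dev[13], then docs at main[14]=dev[14]; all 10 commits appear in both, in order. The LCS DP gives dp[15][15] = 10, so this is optimal.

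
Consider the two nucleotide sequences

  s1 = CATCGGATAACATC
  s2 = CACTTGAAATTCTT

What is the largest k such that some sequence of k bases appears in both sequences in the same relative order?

9

Taking C at s1[1]=s2[1]; then A at s1[2]=s2[2]; then T at s1[3]=s2[5]; then G at s1[6]=s2[6]; then A at s1[7]=s2[7]; then A at s1[9]=s2[8]; then A at s1[10]=s2[9]; then C at s1[11]=s2[12]; then T at s1[13]=s2[14] gives a common subsequence of length 9. Since dp[14][14] = 9, nothing longer is possible.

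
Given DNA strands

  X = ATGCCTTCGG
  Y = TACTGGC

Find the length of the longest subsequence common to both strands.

One common subsequence of length 5: A [1,2], C [5,3], T [7,4], G [9,5], G [10,6]. dp[10][7] = 5 confirms this is the maximum.

5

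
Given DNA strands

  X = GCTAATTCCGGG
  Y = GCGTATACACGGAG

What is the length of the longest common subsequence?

10

Pick G (X #1, Y #1); then C (X #2, Y #2); then T (X #3, Y #4); then A (X #4, Y #5); then A (X #5, Y #7); then C (X #8, Y #8); then C (X #9, Y #10); then G (X #10, Y #11); then G (X #11, Y #12); then G (X #12, Y #14); all 10 bases appear in both, in order. The LCS DP gives dp[12][14] = 10, so this is optimal.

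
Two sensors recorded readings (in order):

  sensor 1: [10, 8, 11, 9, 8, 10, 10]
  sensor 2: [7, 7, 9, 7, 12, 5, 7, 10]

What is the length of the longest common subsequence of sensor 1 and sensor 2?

Pick 9 at sensor 1[4]=sensor 2[3] → 10 at sensor 1[7]=sensor 2[8]; all 2 values appear in both, in order. The LCS DP gives dp[7][8] = 2, so this is optimal.

2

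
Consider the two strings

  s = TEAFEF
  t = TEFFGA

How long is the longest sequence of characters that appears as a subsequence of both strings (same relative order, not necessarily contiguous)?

Let dp[i][j] be the LCS length of the first i characters of s and the first j characters of t. dp[i][j] = dp[i-1][j-1]+1 when the i-th and j-th characters match, else max(dp[i-1][j], dp[i][j-1]).
    ·  T  E  F  F  G  A
 ·  0  0  0  0  0  0  0
 T  0  1  1  1  1  1  1
 E  0  1  2  2  2  2  2
 A  0  1  2  2  2  2  3
 F  0  1  2  3  3  3  3
 E  0  1  2  3  3  3  3
 F  0  1  2  3  4  4  4
dp[6][6] = 4. One LCS (by backtracking along matches): TEFF.

4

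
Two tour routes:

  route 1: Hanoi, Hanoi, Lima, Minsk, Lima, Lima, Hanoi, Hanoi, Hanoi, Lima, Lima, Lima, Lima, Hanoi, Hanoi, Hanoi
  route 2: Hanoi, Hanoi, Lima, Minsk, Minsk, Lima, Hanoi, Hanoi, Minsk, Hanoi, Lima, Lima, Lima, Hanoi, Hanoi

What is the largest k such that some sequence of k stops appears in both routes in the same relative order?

13

Match Hanoi at route 1[1]=route 2[1], then Hanoi at route 1[2]=route 2[2], then Lima at route 1[3]=route 2[3], then Minsk at route 1[4]=route 2[5], then Lima at route 1[6]=route 2[6], then Hanoi at route 1[7]=route 2[7], then Hanoi at route 1[8]=route 2[8], then Hanoi at route 1[9]=route 2[10], then Lima at route 1[11]=route 2[11], then Lima at route 1[12]=route 2[12], then Lima at route 1[13]=route 2[13], then Hanoi at route 1[15]=route 2[14], then Hanoi at route 1[16]=route 2[15] — 13 stops in the same relative order in both. dp[16][15] = 13 confirms this is the maximum.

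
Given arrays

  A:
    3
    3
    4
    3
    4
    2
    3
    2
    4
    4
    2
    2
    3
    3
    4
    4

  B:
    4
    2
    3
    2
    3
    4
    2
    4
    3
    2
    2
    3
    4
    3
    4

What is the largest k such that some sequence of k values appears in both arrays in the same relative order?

Match 4 [3,1], then 3 [4,3], then 2 [6,4], then 3 [7,5], then 2 [8,7], then 4 [9,8], then 2 [11,10], then 2 [12,11], then 3 [13,12], then 3 [14,14], then 4 [16,15] — 11 values in the same relative order in both. dp[16][15] = 11 confirms this is the maximum.

11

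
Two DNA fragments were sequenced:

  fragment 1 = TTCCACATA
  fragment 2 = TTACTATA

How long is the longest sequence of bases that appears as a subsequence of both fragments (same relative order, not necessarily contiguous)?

7

Pick T (fragment 1 #1, fragment 2 #1), T (fragment 1 #2, fragment 2 #2), A (fragment 1 #5, fragment 2 #3), C (fragment 1 #6, fragment 2 #4), A (fragment 1 #7, fragment 2 #6), T (fragment 1 #8, fragment 2 #7), A (fragment 1 #9, fragment 2 #8); all 7 bases appear in both, in order. The LCS DP gives dp[9][8] = 7, so this is optimal.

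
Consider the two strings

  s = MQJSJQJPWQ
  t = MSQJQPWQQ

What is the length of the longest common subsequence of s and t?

7

One common subsequence of length 7: M [1,1], Q [2,3], J [5,4], Q [6,5], P [8,6], W [9,7], Q [10,9]. Since dp[10][9] = 7, nothing longer is possible.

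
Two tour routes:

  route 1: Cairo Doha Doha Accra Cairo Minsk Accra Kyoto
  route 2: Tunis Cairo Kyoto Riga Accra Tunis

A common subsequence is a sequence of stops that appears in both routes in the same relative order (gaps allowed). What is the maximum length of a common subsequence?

Taking Cairo at route 1[1]=route 2[2], Accra at route 1[4]=route 2[5] gives a common subsequence of length 2, and the DP table's final entry dp[8][6] is also 2, so no common subsequence is longer.

2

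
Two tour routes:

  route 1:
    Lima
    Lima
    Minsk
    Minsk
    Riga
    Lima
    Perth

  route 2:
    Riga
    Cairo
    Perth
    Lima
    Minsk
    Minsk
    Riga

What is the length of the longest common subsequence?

Match Lima (route 1 #2, route 2 #4), then Minsk (route 1 #3, route 2 #5), then Minsk (route 1 #4, route 2 #6), then Riga (route 1 #5, route 2 #7) — 4 stops in the same relative order in both, and the DP table's final entry dp[7][7] is also 4, so no common subsequence is longer.

4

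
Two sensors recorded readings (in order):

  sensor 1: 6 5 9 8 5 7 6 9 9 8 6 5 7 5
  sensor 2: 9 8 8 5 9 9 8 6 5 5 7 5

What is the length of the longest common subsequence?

One common subsequence of length 10: 9 (sensor 1 #3, sensor 2 #1) → 8 (sensor 1 #4, sensor 2 #3) → 5 (sensor 1 #5, sensor 2 #4) → 9 (sensor 1 #8, sensor 2 #5) → 9 (sensor 1 #9, sensor 2 #6) → 8 (sensor 1 #10, sensor 2 #7) → 6 (sensor 1 #11, sensor 2 #8) → 5 (sensor 1 #12, sensor 2 #10) → 7 (sensor 1 #13, sensor 2 #11) → 5 (sensor 1 #14, sensor 2 #12), and the DP table's final entry dp[14][12] is also 10, so no common subsequence is longer.

10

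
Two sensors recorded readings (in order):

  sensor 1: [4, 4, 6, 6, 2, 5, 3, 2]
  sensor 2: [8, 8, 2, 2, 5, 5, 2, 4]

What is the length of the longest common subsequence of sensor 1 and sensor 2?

3

Pick 2 (sensor 1 #5, sensor 2 #4) → 5 (sensor 1 #6, sensor 2 #6) → 2 (sensor 1 #8, sensor 2 #7); all 3 values appear in both, in order, and the DP table's final entry dp[8][8] is also 3, so no common subsequence is longer.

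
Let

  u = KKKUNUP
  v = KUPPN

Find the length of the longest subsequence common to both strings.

3

Let dp[i][j] be the LCS length of the first i characters of u and the first j characters of v. dp[i][j] = dp[i-1][j-1]+1 when the i-th and j-th characters match, else max(dp[i-1][j], dp[i][j-1]).
    ·  K  U  P  P  N
 ·  0  0  0  0  0  0
 K  0  1  1  1  1  1
 K  0  1  1  1  1  1
 K  0  1  1  1  1  1
 U  0  1  2  2  2  2
 N  0  1  2  2  2  3
 U  0  1  2  2  2  3
 P  0  1  2  3  3  3
dp[7][5] = 3. One LCS (by backtracking along matches): KUN.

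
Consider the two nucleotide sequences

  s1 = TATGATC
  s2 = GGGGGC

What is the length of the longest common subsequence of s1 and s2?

Taking G (s1 #4, s2 #5) → C (s1 #7, s2 #6) gives a common subsequence of length 2. dp[7][6] = 2 confirms this is the maximum.

2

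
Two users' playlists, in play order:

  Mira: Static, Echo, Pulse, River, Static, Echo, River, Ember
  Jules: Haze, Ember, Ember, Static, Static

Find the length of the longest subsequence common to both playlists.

One common subsequence of length 2: Static (Mira #1, Jules #4), Static (Mira #5, Jules #5). Since dp[8][5] = 2, nothing longer is possible.

2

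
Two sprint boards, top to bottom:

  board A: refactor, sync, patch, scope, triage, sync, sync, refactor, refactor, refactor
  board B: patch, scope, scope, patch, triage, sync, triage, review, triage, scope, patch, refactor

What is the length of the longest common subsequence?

5

Match patch (board A #3, board B #1) → scope (board A #4, board B #3) → triage (board A #5, board B #5) → sync (board A #6, board B #6) → refactor (board A #10, board B #12) — 5 tasks in the same relative order in both, and the DP table's final entry dp[10][12] is also 5, so no common subsequence is longer.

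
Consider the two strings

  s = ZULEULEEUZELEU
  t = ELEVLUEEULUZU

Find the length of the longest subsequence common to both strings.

One common subsequence of length 8: L [3,2], then E [4,3], then U [5,6], then E [7,7], then E [8,8], then U [9,11], then Z [10,12], then U [14,13]. The LCS DP gives dp[14][13] = 8, so this is optimal.

8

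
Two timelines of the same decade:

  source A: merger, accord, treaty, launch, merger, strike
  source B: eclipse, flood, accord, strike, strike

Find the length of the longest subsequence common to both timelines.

One common subsequence of length 2: accord [2,3], then strike [6,5]. The LCS DP gives dp[6][5] = 2, so this is optimal.

2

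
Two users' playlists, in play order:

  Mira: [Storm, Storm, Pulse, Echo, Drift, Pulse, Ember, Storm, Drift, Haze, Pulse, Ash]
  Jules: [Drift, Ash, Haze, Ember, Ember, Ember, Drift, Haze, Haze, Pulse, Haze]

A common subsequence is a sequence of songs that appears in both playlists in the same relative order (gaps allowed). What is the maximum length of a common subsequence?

5

Match Drift [5,1], Ember [7,6], Drift [9,7], Haze [10,9], Pulse [11,10] — 5 songs in the same relative order in both. dp[12][11] = 5 confirms this is the maximum.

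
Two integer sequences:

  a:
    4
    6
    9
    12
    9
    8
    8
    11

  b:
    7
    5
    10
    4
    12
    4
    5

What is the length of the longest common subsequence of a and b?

2

Pick 4 (a #1, b #4), 12 (a #4, b #5); all 2 values appear in both, in order. dp[8][7] = 2 confirms this is the maximum.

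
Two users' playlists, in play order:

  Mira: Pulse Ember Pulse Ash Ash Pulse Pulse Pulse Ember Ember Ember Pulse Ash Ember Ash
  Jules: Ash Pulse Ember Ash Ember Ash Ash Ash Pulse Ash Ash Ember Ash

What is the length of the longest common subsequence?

8

Match Pulse at Mira[1]=Jules[2] → Ember at Mira[2]=Jules[5] → Ash at Mira[4]=Jules[7] → Ash at Mira[5]=Jules[8] → Pulse at Mira[6]=Jules[9] → Ash at Mira[13]=Jules[11] → Ember at Mira[14]=Jules[12] → Ash at Mira[15]=Jules[13] — 8 songs in the same relative order in both. The LCS DP gives dp[15][13] = 8, so this is optimal.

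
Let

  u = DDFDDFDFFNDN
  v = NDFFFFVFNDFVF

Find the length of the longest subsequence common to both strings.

7

One common subsequence of length 7: D at u[1]=v[2]; then F at u[3]=v[4]; then F at u[6]=v[5]; then F at u[8]=v[6]; then F at u[9]=v[8]; then N at u[10]=v[9]; then D at u[11]=v[10]. dp[12][13] = 7 confirms this is the maximum.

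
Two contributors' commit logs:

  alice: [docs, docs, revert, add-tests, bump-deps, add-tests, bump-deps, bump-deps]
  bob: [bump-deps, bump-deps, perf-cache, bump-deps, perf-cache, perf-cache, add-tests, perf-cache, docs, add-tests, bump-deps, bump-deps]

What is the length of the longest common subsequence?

4

Match docs at alice[2]=bob[9]; then add-tests at alice[6]=bob[10]; then bump-deps at alice[7]=bob[11]; then bump-deps at alice[8]=bob[12] — 4 commits in the same relative order in both. dp[8][12] = 4 confirms this is the maximum.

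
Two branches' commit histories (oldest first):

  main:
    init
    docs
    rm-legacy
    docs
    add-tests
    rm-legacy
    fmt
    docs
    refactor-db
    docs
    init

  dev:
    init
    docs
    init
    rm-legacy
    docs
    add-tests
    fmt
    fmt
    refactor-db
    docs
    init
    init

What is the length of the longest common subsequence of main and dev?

9

Pick init [1,1], docs [2,2], rm-legacy [3,4], docs [4,5], add-tests [5,6], fmt [7,8], refactor-db [9,9], docs [10,10], init [11,12]; all 9 commits appear in both, in order. dp[11][12] = 9 confirms this is the maximum.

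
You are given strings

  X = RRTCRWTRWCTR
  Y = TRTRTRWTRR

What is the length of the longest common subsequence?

Match R (X #1, Y #2), then R (X #2, Y #4), then T (X #3, Y #5), then R (X #5, Y #6), then W (X #6, Y #7), then T (X #7, Y #8), then R (X #8, Y #9), then R (X #12, Y #10) — 8 characters in the same relative order in both, and the DP table's final entry dp[12][10] is also 8, so no common subsequence is longer.

8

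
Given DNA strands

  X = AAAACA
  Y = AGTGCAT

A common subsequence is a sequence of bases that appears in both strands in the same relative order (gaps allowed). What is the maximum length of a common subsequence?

3

Let dp[i][j] be the LCS length of the first i bases of X and the first j bases of Y. dp[i][j] = dp[i-1][j-1]+1 when the i-th and j-th bases match, else max(dp[i-1][j], dp[i][j-1]).
    ·  A  G  T  G  C  A  T
 ·  0  0  0  0  0  0  0  0
 A  0  1  1  1  1  1  1  1
 A  0  1  1  1  1  1  2  2
 A  0  1  1  1  1  1  2  2
 A  0  1  1  1  1  1  2  2
 C  0  1  1  1  1  2  2  2
 A  0  1  1  1  1  2  3  3
dp[6][7] = 3. One LCS (by backtracking along matches): ACA.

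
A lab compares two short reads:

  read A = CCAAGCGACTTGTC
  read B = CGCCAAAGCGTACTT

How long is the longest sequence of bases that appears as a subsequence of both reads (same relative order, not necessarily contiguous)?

11

Match C at read A[1]=read B[3], then C at read A[2]=read B[4], then A at read A[3]=read B[6], then A at read A[4]=read B[7], then G at read A[5]=read B[8], then C at read A[6]=read B[9], then G at read A[7]=read B[10], then A at read A[8]=read B[12], then C at read A[9]=read B[13], then T at read A[11]=read B[14], then T at read A[13]=read B[15] — 11 bases in the same relative order in both, and the DP table's final entry dp[14][15] is also 11, so no common subsequence is longer.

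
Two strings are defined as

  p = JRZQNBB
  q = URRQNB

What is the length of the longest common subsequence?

4

Pick R [2,3], Q [4,4], N [5,5], B [7,6]; all 4 characters appear in both, in order. Since dp[7][6] = 4, nothing longer is possible.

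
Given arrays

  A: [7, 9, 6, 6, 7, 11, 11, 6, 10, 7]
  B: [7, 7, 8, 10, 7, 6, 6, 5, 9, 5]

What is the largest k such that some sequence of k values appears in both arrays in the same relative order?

Pick 7 (A #1, B #1); then 7 (A #5, B #2); then 10 (A #9, B #4); then 7 (A #10, B #5); all 4 values appear in both, in order. Since dp[10][10] = 4, nothing longer is possible.

4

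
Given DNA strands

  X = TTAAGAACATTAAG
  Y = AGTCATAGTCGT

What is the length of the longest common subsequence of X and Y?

7

Pick A at X[4]=Y[1] → G at X[5]=Y[2] → C at X[8]=Y[4] → A at X[9]=Y[5] → T at X[10]=Y[6] → T at X[11]=Y[9] → G at X[14]=Y[11]; all 7 bases appear in both, in order. dp[14][12] = 7 confirms this is the maximum.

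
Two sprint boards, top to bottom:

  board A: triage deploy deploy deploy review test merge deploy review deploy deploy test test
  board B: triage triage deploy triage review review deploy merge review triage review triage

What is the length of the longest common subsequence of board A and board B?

5

One common subsequence of length 5: triage [1,2], deploy [2,3], deploy [3,7], review [5,9], review [9,11]. The LCS DP gives dp[13][12] = 5, so this is optimal.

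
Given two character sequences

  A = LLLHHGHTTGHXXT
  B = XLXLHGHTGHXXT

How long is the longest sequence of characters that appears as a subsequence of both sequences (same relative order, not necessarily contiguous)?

11

Match L (A #1, B #2); then L (A #3, B #4); then H (A #5, B #5); then G (A #6, B #6); then H (A #7, B #7); then T (A #9, B #8); then G (A #10, B #9); then H (A #11, B #10); then X (A #12, B #11); then X (A #13, B #12); then T (A #14, B #13) — 11 characters in the same relative order in both. dp[14][13] = 11 confirms this is the maximum.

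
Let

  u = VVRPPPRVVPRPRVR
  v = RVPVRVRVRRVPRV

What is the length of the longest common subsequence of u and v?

Taking V (u #1, v #2), then V (u #2, v #4), then R (u #3, v #5), then R (u #7, v #7), then V (u #8, v #8), then V (u #9, v #11), then P (u #12, v #12), then R (u #13, v #13), then V (u #14, v #14) gives a common subsequence of length 9. dp[15][14] = 9 confirms this is the maximum.

9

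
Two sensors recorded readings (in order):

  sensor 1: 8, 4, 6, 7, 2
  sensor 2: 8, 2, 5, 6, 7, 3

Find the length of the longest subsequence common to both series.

Let dp[i][j] be the LCS length of the first i values of sensor 1 and the first j values of sensor 2. dp[i][j] = dp[i-1][j-1]+1 when the i-th and j-th values match, else max(dp[i-1][j], dp[i][j-1]).
    ·  8  2  5  6  7  3
 ·  0  0  0  0  0  0  0
 8  0  1  1  1  1  1  1
 4  0  1  1  1  1  1  1
 6  0  1  1  1  2  2  2
 7  0  1  1  1  2  3  3
 2  0  1  2  2  2  3  3
dp[5][6] = 3. One LCS (by backtracking along matches): 8, 6, 7.

3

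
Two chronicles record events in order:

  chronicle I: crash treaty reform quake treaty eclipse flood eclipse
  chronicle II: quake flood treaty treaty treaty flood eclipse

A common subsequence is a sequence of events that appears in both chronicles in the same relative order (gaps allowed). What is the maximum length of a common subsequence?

One common subsequence of length 4: treaty (chronicle I #2, chronicle II #4), then treaty (chronicle I #5, chronicle II #5), then flood (chronicle I #7, chronicle II #6), then eclipse (chronicle I #8, chronicle II #7), and the DP table's final entry dp[8][7] is also 4, so no common subsequence is longer.

4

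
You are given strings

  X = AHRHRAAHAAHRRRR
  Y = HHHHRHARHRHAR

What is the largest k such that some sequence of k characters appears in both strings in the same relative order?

One common subsequence of length 8: H at X[2]=Y[3], then H at X[4]=Y[4], then R at X[5]=Y[5], then H at X[8]=Y[6], then A at X[9]=Y[7], then H at X[11]=Y[9], then R at X[12]=Y[10], then R at X[15]=Y[13]. dp[15][13] = 8 confirms this is the maximum.

8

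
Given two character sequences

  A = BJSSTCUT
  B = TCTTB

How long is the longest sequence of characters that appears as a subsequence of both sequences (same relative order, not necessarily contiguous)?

Match T at A[5]=B[1]; then C at A[6]=B[2]; then T at A[8]=B[4] — 3 characters in the same relative order in both. Since dp[8][5] = 3, nothing longer is possible.

3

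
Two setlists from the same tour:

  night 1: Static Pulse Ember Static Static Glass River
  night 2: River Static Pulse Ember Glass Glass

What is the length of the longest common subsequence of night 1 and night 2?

4

One common subsequence of length 4: Static at night 1[1]=night 2[2], Pulse at night 1[2]=night 2[3], Ember at night 1[3]=night 2[4], Glass at night 1[6]=night 2[6]. Since dp[7][6] = 4, nothing longer is possible.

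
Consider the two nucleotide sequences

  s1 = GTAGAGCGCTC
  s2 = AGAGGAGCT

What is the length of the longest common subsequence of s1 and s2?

7

Pick G at s1[1]=s2[2] → A at s1[3]=s2[3] → G at s1[4]=s2[5] → A at s1[5]=s2[6] → G at s1[8]=s2[7] → C at s1[9]=s2[8] → T at s1[10]=s2[9]; all 7 bases appear in both, in order. dp[11][9] = 7 confirms this is the maximum.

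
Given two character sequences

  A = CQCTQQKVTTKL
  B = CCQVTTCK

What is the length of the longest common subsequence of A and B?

Let dp[i][j] be the LCS length of the first i characters of A and the first j characters of B. dp[i][j] = dp[i-1][j-1]+1 when the i-th and j-th characters match, else max(dp[i-1][j], dp[i][j-1]).
    ·  C  C  Q  V  T  T  C  K
 ·  0  0  0  0  0  0  0  0  0
 C  0  1  1  1  1  1  1  1  1
 Q  0  1  1  2  2  2  2  2  2
 C  0  1  2  2  2  2  2  3  3
 T  0  1  2  2  2  3  3  3  3
 Q  0  1  2  3  3  3  3  3  3
 Q  0  1  2  3  3  3  3  3  3
 K  0  1  2  3  3  3  3  3  4
 V  0  1  2  3  4  4  4  4  4
 T  0  1  2  3  4  5  5  5  5
 T  0  1  2  3  4  5  6  6  6
 K  0  1  2  3  4  5  6  6  7
 L  0  1  2  3  4  5  6  6  7
dp[12][8] = 7. One LCS (by backtracking along matches): CCQVTTK.

7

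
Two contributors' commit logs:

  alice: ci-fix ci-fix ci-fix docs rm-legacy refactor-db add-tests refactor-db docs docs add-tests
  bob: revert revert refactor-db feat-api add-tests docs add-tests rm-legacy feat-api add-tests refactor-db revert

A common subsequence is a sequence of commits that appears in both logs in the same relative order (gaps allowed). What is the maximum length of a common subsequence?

4

Pick docs (alice #4, bob #6), rm-legacy (alice #5, bob #8), add-tests (alice #7, bob #10), refactor-db (alice #8, bob #11); all 4 commits appear in both, in order. dp[11][12] = 4 confirms this is the maximum.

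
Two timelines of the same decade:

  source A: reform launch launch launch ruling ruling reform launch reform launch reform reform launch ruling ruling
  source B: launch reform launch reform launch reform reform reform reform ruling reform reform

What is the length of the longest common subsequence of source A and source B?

8

One common subsequence of length 8: reform [1,2]; then launch [2,3]; then launch [4,5]; then reform [7,6]; then reform [9,7]; then reform [11,8]; then reform [12,9]; then ruling [14,10]. The LCS DP gives dp[15][12] = 8, so this is optimal.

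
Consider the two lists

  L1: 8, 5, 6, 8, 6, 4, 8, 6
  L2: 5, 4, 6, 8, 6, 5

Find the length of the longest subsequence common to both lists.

4

Pick 5 at L1[2]=L2[1], then 6 at L1[3]=L2[3], then 8 at L1[4]=L2[4], then 6 at L1[5]=L2[5]; all 4 values appear in both, in order, and the DP table's final entry dp[8][6] is also 4, so no common subsequence is longer.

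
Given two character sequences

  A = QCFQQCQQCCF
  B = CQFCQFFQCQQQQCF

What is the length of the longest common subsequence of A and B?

Pick Q [1,2], C [2,4], F [3,7], Q [4,10], Q [5,11], Q [7,12], Q [8,13], C [10,14], F [11,15]; all 9 characters appear in both, in order. dp[11][15] = 9 confirms this is the maximum.

9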